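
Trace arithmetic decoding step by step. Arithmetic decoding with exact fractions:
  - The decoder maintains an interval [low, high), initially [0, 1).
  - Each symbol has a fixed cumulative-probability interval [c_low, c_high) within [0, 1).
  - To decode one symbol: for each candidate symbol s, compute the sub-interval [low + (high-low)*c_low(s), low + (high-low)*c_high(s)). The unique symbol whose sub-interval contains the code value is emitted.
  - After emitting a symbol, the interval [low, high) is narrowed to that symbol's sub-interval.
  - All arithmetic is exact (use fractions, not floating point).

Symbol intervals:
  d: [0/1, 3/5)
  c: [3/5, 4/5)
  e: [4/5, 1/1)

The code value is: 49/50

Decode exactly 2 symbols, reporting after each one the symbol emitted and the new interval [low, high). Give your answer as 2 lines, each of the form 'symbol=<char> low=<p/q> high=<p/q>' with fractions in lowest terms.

Step 1: interval [0/1, 1/1), width = 1/1 - 0/1 = 1/1
  'd': [0/1 + 1/1*0/1, 0/1 + 1/1*3/5) = [0/1, 3/5)
  'c': [0/1 + 1/1*3/5, 0/1 + 1/1*4/5) = [3/5, 4/5)
  'e': [0/1 + 1/1*4/5, 0/1 + 1/1*1/1) = [4/5, 1/1) <- contains code 49/50
  emit 'e', narrow to [4/5, 1/1)
Step 2: interval [4/5, 1/1), width = 1/1 - 4/5 = 1/5
  'd': [4/5 + 1/5*0/1, 4/5 + 1/5*3/5) = [4/5, 23/25)
  'c': [4/5 + 1/5*3/5, 4/5 + 1/5*4/5) = [23/25, 24/25)
  'e': [4/5 + 1/5*4/5, 4/5 + 1/5*1/1) = [24/25, 1/1) <- contains code 49/50
  emit 'e', narrow to [24/25, 1/1)

Answer: symbol=e low=4/5 high=1/1
symbol=e low=24/25 high=1/1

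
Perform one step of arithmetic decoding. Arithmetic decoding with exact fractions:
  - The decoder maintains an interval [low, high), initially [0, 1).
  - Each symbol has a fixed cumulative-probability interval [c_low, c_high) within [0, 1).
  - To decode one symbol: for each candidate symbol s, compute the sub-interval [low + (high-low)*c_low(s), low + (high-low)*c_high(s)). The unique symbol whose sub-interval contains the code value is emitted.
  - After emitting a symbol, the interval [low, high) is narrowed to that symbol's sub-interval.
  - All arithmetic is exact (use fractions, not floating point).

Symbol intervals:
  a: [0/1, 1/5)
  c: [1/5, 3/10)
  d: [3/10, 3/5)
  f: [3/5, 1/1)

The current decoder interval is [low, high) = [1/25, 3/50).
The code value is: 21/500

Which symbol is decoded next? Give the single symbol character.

Answer: a

Derivation:
Interval width = high − low = 3/50 − 1/25 = 1/50
Scaled code = (code − low) / width = (21/500 − 1/25) / 1/50 = 1/10
  a: [0/1, 1/5) ← scaled code falls here ✓
  c: [1/5, 3/10) 
  d: [3/10, 3/5) 
  f: [3/5, 1/1) 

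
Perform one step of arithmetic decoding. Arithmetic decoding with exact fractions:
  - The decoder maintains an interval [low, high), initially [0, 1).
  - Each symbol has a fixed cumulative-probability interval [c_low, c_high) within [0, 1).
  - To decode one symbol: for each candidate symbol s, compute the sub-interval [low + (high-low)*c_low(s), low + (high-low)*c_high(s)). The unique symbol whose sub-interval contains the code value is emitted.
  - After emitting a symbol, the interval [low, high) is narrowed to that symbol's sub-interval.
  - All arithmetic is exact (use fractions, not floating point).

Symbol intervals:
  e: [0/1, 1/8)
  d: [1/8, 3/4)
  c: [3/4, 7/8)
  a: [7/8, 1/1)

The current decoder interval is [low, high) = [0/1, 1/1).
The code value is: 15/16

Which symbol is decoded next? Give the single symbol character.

Interval width = high − low = 1/1 − 0/1 = 1/1
Scaled code = (code − low) / width = (15/16 − 0/1) / 1/1 = 15/16
  e: [0/1, 1/8) 
  d: [1/8, 3/4) 
  c: [3/4, 7/8) 
  a: [7/8, 1/1) ← scaled code falls here ✓

Answer: a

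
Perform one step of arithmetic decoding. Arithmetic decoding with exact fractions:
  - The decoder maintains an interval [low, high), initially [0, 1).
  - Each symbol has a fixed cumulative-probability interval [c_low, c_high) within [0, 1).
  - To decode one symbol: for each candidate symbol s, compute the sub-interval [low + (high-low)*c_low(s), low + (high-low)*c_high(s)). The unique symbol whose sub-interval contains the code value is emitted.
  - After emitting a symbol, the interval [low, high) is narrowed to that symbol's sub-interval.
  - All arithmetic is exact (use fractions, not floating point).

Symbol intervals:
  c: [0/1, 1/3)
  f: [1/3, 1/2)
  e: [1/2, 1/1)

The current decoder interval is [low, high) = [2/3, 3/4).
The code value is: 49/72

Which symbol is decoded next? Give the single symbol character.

Interval width = high − low = 3/4 − 2/3 = 1/12
Scaled code = (code − low) / width = (49/72 − 2/3) / 1/12 = 1/6
  c: [0/1, 1/3) ← scaled code falls here ✓
  f: [1/3, 1/2) 
  e: [1/2, 1/1) 

Answer: c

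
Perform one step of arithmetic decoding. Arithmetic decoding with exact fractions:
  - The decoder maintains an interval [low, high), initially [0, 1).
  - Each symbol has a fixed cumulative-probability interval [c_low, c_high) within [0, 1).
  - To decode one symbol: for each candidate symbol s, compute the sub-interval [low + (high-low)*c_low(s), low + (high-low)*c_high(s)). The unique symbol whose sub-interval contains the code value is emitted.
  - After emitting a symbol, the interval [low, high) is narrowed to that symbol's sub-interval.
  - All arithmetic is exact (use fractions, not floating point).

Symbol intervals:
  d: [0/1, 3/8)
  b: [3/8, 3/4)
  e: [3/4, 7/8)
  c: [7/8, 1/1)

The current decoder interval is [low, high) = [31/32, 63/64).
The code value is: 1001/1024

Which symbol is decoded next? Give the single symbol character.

Interval width = high − low = 63/64 − 31/32 = 1/64
Scaled code = (code − low) / width = (1001/1024 − 31/32) / 1/64 = 9/16
  d: [0/1, 3/8) 
  b: [3/8, 3/4) ← scaled code falls here ✓
  e: [3/4, 7/8) 
  c: [7/8, 1/1) 

Answer: b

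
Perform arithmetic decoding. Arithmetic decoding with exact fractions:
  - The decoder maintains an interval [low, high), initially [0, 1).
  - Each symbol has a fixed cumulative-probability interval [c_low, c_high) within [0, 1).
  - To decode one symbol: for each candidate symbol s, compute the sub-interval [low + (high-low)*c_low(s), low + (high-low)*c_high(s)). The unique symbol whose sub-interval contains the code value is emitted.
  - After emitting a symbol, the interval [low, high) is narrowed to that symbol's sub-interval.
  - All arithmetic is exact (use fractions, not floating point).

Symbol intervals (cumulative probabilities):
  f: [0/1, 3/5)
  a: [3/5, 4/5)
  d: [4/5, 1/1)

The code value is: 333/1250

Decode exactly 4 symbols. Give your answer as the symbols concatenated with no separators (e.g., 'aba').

Step 1: interval [0/1, 1/1), width = 1/1 - 0/1 = 1/1
  'f': [0/1 + 1/1*0/1, 0/1 + 1/1*3/5) = [0/1, 3/5) <- contains code 333/1250
  'a': [0/1 + 1/1*3/5, 0/1 + 1/1*4/5) = [3/5, 4/5)
  'd': [0/1 + 1/1*4/5, 0/1 + 1/1*1/1) = [4/5, 1/1)
  emit 'f', narrow to [0/1, 3/5)
Step 2: interval [0/1, 3/5), width = 3/5 - 0/1 = 3/5
  'f': [0/1 + 3/5*0/1, 0/1 + 3/5*3/5) = [0/1, 9/25) <- contains code 333/1250
  'a': [0/1 + 3/5*3/5, 0/1 + 3/5*4/5) = [9/25, 12/25)
  'd': [0/1 + 3/5*4/5, 0/1 + 3/5*1/1) = [12/25, 3/5)
  emit 'f', narrow to [0/1, 9/25)
Step 3: interval [0/1, 9/25), width = 9/25 - 0/1 = 9/25
  'f': [0/1 + 9/25*0/1, 0/1 + 9/25*3/5) = [0/1, 27/125)
  'a': [0/1 + 9/25*3/5, 0/1 + 9/25*4/5) = [27/125, 36/125) <- contains code 333/1250
  'd': [0/1 + 9/25*4/5, 0/1 + 9/25*1/1) = [36/125, 9/25)
  emit 'a', narrow to [27/125, 36/125)
Step 4: interval [27/125, 36/125), width = 36/125 - 27/125 = 9/125
  'f': [27/125 + 9/125*0/1, 27/125 + 9/125*3/5) = [27/125, 162/625)
  'a': [27/125 + 9/125*3/5, 27/125 + 9/125*4/5) = [162/625, 171/625) <- contains code 333/1250
  'd': [27/125 + 9/125*4/5, 27/125 + 9/125*1/1) = [171/625, 36/125)
  emit 'a', narrow to [162/625, 171/625)

Answer: ffaa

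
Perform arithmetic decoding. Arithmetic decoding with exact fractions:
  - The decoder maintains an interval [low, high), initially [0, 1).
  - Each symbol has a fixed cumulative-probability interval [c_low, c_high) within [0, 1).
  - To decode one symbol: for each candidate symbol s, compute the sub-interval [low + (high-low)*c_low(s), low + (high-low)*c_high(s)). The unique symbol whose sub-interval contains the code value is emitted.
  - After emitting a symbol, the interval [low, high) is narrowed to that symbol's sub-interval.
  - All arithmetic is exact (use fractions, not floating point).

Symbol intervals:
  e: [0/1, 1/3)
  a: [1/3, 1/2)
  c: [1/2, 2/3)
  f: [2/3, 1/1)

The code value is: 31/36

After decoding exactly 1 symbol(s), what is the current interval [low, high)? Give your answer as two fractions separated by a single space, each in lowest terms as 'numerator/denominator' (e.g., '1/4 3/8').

Answer: 2/3 1/1

Derivation:
Step 1: interval [0/1, 1/1), width = 1/1 - 0/1 = 1/1
  'e': [0/1 + 1/1*0/1, 0/1 + 1/1*1/3) = [0/1, 1/3)
  'a': [0/1 + 1/1*1/3, 0/1 + 1/1*1/2) = [1/3, 1/2)
  'c': [0/1 + 1/1*1/2, 0/1 + 1/1*2/3) = [1/2, 2/3)
  'f': [0/1 + 1/1*2/3, 0/1 + 1/1*1/1) = [2/3, 1/1) <- contains code 31/36
  emit 'f', narrow to [2/3, 1/1)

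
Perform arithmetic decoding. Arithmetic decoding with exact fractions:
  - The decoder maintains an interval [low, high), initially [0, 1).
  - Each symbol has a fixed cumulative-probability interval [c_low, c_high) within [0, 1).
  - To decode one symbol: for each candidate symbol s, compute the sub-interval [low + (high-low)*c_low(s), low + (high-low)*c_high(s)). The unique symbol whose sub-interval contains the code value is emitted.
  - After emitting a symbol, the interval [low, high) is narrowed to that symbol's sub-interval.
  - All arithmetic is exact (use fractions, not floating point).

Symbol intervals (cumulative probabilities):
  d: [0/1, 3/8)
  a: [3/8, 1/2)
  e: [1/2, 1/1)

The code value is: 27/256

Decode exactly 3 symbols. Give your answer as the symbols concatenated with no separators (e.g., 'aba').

Answer: dde

Derivation:
Step 1: interval [0/1, 1/1), width = 1/1 - 0/1 = 1/1
  'd': [0/1 + 1/1*0/1, 0/1 + 1/1*3/8) = [0/1, 3/8) <- contains code 27/256
  'a': [0/1 + 1/1*3/8, 0/1 + 1/1*1/2) = [3/8, 1/2)
  'e': [0/1 + 1/1*1/2, 0/1 + 1/1*1/1) = [1/2, 1/1)
  emit 'd', narrow to [0/1, 3/8)
Step 2: interval [0/1, 3/8), width = 3/8 - 0/1 = 3/8
  'd': [0/1 + 3/8*0/1, 0/1 + 3/8*3/8) = [0/1, 9/64) <- contains code 27/256
  'a': [0/1 + 3/8*3/8, 0/1 + 3/8*1/2) = [9/64, 3/16)
  'e': [0/1 + 3/8*1/2, 0/1 + 3/8*1/1) = [3/16, 3/8)
  emit 'd', narrow to [0/1, 9/64)
Step 3: interval [0/1, 9/64), width = 9/64 - 0/1 = 9/64
  'd': [0/1 + 9/64*0/1, 0/1 + 9/64*3/8) = [0/1, 27/512)
  'a': [0/1 + 9/64*3/8, 0/1 + 9/64*1/2) = [27/512, 9/128)
  'e': [0/1 + 9/64*1/2, 0/1 + 9/64*1/1) = [9/128, 9/64) <- contains code 27/256
  emit 'e', narrow to [9/128, 9/64)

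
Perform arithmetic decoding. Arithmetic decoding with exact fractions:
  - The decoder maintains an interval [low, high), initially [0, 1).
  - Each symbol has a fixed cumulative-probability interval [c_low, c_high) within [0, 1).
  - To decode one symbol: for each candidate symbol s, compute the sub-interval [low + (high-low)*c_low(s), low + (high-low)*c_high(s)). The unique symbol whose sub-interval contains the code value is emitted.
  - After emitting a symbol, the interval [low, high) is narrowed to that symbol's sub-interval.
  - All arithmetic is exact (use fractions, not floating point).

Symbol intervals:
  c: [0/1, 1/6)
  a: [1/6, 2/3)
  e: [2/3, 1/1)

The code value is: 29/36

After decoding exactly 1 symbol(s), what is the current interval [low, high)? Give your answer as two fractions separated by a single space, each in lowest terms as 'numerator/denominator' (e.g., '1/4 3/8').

Answer: 2/3 1/1

Derivation:
Step 1: interval [0/1, 1/1), width = 1/1 - 0/1 = 1/1
  'c': [0/1 + 1/1*0/1, 0/1 + 1/1*1/6) = [0/1, 1/6)
  'a': [0/1 + 1/1*1/6, 0/1 + 1/1*2/3) = [1/6, 2/3)
  'e': [0/1 + 1/1*2/3, 0/1 + 1/1*1/1) = [2/3, 1/1) <- contains code 29/36
  emit 'e', narrow to [2/3, 1/1)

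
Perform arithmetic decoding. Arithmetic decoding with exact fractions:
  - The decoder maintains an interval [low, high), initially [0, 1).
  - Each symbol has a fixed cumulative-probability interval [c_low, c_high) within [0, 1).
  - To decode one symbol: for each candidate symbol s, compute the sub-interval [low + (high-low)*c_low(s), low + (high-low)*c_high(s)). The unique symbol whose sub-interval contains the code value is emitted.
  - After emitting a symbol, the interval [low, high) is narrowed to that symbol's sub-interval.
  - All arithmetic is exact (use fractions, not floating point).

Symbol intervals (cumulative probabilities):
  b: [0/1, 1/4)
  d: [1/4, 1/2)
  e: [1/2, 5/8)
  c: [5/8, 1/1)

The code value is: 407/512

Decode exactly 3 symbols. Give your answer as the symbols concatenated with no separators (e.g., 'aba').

Answer: cdc

Derivation:
Step 1: interval [0/1, 1/1), width = 1/1 - 0/1 = 1/1
  'b': [0/1 + 1/1*0/1, 0/1 + 1/1*1/4) = [0/1, 1/4)
  'd': [0/1 + 1/1*1/4, 0/1 + 1/1*1/2) = [1/4, 1/2)
  'e': [0/1 + 1/1*1/2, 0/1 + 1/1*5/8) = [1/2, 5/8)
  'c': [0/1 + 1/1*5/8, 0/1 + 1/1*1/1) = [5/8, 1/1) <- contains code 407/512
  emit 'c', narrow to [5/8, 1/1)
Step 2: interval [5/8, 1/1), width = 1/1 - 5/8 = 3/8
  'b': [5/8 + 3/8*0/1, 5/8 + 3/8*1/4) = [5/8, 23/32)
  'd': [5/8 + 3/8*1/4, 5/8 + 3/8*1/2) = [23/32, 13/16) <- contains code 407/512
  'e': [5/8 + 3/8*1/2, 5/8 + 3/8*5/8) = [13/16, 55/64)
  'c': [5/8 + 3/8*5/8, 5/8 + 3/8*1/1) = [55/64, 1/1)
  emit 'd', narrow to [23/32, 13/16)
Step 3: interval [23/32, 13/16), width = 13/16 - 23/32 = 3/32
  'b': [23/32 + 3/32*0/1, 23/32 + 3/32*1/4) = [23/32, 95/128)
  'd': [23/32 + 3/32*1/4, 23/32 + 3/32*1/2) = [95/128, 49/64)
  'e': [23/32 + 3/32*1/2, 23/32 + 3/32*5/8) = [49/64, 199/256)
  'c': [23/32 + 3/32*5/8, 23/32 + 3/32*1/1) = [199/256, 13/16) <- contains code 407/512
  emit 'c', narrow to [199/256, 13/16)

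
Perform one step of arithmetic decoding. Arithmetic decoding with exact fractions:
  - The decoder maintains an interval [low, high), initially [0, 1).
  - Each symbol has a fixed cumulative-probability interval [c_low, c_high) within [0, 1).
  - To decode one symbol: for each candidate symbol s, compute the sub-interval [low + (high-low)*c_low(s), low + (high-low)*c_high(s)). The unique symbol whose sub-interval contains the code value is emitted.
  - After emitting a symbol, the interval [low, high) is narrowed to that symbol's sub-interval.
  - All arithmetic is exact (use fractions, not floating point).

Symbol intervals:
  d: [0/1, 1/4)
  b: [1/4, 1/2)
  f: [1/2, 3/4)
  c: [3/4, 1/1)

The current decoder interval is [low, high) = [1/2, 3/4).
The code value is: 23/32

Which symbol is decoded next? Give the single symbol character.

Answer: c

Derivation:
Interval width = high − low = 3/4 − 1/2 = 1/4
Scaled code = (code − low) / width = (23/32 − 1/2) / 1/4 = 7/8
  d: [0/1, 1/4) 
  b: [1/4, 1/2) 
  f: [1/2, 3/4) 
  c: [3/4, 1/1) ← scaled code falls here ✓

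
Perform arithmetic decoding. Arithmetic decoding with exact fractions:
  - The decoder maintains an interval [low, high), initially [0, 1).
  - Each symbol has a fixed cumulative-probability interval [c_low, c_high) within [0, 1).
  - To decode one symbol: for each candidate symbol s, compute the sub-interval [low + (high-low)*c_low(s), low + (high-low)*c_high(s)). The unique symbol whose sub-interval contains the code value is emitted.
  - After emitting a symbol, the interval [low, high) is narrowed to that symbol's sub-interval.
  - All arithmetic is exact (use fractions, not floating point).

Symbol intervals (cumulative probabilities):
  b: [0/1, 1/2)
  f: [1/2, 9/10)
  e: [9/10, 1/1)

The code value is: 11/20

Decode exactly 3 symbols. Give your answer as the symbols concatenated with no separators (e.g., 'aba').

Answer: fbb

Derivation:
Step 1: interval [0/1, 1/1), width = 1/1 - 0/1 = 1/1
  'b': [0/1 + 1/1*0/1, 0/1 + 1/1*1/2) = [0/1, 1/2)
  'f': [0/1 + 1/1*1/2, 0/1 + 1/1*9/10) = [1/2, 9/10) <- contains code 11/20
  'e': [0/1 + 1/1*9/10, 0/1 + 1/1*1/1) = [9/10, 1/1)
  emit 'f', narrow to [1/2, 9/10)
Step 2: interval [1/2, 9/10), width = 9/10 - 1/2 = 2/5
  'b': [1/2 + 2/5*0/1, 1/2 + 2/5*1/2) = [1/2, 7/10) <- contains code 11/20
  'f': [1/2 + 2/5*1/2, 1/2 + 2/5*9/10) = [7/10, 43/50)
  'e': [1/2 + 2/5*9/10, 1/2 + 2/5*1/1) = [43/50, 9/10)
  emit 'b', narrow to [1/2, 7/10)
Step 3: interval [1/2, 7/10), width = 7/10 - 1/2 = 1/5
  'b': [1/2 + 1/5*0/1, 1/2 + 1/5*1/2) = [1/2, 3/5) <- contains code 11/20
  'f': [1/2 + 1/5*1/2, 1/2 + 1/5*9/10) = [3/5, 17/25)
  'e': [1/2 + 1/5*9/10, 1/2 + 1/5*1/1) = [17/25, 7/10)
  emit 'b', narrow to [1/2, 3/5)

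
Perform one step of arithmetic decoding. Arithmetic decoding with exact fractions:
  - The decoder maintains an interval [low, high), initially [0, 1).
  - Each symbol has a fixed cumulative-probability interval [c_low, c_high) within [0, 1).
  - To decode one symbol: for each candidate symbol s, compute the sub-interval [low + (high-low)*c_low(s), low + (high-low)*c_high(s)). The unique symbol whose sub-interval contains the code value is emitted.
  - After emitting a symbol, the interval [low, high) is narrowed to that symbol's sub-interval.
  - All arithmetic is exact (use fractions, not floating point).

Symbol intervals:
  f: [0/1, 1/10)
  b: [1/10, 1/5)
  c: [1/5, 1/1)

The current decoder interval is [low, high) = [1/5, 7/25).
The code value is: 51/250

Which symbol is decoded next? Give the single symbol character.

Interval width = high − low = 7/25 − 1/5 = 2/25
Scaled code = (code − low) / width = (51/250 − 1/5) / 2/25 = 1/20
  f: [0/1, 1/10) ← scaled code falls here ✓
  b: [1/10, 1/5) 
  c: [1/5, 1/1) 

Answer: f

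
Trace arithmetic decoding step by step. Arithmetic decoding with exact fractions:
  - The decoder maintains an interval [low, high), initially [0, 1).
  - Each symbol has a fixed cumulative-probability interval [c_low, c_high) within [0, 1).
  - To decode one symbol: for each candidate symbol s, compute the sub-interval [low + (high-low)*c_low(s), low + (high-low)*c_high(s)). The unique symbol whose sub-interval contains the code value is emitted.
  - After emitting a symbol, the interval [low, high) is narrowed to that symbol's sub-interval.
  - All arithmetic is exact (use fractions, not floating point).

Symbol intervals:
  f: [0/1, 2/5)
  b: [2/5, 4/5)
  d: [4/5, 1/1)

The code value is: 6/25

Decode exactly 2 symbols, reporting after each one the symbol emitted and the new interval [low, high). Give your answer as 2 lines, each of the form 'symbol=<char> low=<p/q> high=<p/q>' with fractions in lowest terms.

Step 1: interval [0/1, 1/1), width = 1/1 - 0/1 = 1/1
  'f': [0/1 + 1/1*0/1, 0/1 + 1/1*2/5) = [0/1, 2/5) <- contains code 6/25
  'b': [0/1 + 1/1*2/5, 0/1 + 1/1*4/5) = [2/5, 4/5)
  'd': [0/1 + 1/1*4/5, 0/1 + 1/1*1/1) = [4/5, 1/1)
  emit 'f', narrow to [0/1, 2/5)
Step 2: interval [0/1, 2/5), width = 2/5 - 0/1 = 2/5
  'f': [0/1 + 2/5*0/1, 0/1 + 2/5*2/5) = [0/1, 4/25)
  'b': [0/1 + 2/5*2/5, 0/1 + 2/5*4/5) = [4/25, 8/25) <- contains code 6/25
  'd': [0/1 + 2/5*4/5, 0/1 + 2/5*1/1) = [8/25, 2/5)
  emit 'b', narrow to [4/25, 8/25)

Answer: symbol=f low=0/1 high=2/5
symbol=b low=4/25 high=8/25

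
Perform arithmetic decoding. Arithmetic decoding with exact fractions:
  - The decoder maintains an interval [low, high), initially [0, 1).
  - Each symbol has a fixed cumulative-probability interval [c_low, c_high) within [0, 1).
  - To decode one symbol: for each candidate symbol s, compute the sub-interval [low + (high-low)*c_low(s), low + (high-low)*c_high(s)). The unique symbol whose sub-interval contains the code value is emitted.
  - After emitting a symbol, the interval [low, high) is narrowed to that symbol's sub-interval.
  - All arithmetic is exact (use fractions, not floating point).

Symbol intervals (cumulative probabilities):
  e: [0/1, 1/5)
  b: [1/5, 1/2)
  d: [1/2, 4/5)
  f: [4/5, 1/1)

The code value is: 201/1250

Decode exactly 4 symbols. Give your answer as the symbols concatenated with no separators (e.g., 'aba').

Answer: efee

Derivation:
Step 1: interval [0/1, 1/1), width = 1/1 - 0/1 = 1/1
  'e': [0/1 + 1/1*0/1, 0/1 + 1/1*1/5) = [0/1, 1/5) <- contains code 201/1250
  'b': [0/1 + 1/1*1/5, 0/1 + 1/1*1/2) = [1/5, 1/2)
  'd': [0/1 + 1/1*1/2, 0/1 + 1/1*4/5) = [1/2, 4/5)
  'f': [0/1 + 1/1*4/5, 0/1 + 1/1*1/1) = [4/5, 1/1)
  emit 'e', narrow to [0/1, 1/5)
Step 2: interval [0/1, 1/5), width = 1/5 - 0/1 = 1/5
  'e': [0/1 + 1/5*0/1, 0/1 + 1/5*1/5) = [0/1, 1/25)
  'b': [0/1 + 1/5*1/5, 0/1 + 1/5*1/2) = [1/25, 1/10)
  'd': [0/1 + 1/5*1/2, 0/1 + 1/5*4/5) = [1/10, 4/25)
  'f': [0/1 + 1/5*4/5, 0/1 + 1/5*1/1) = [4/25, 1/5) <- contains code 201/1250
  emit 'f', narrow to [4/25, 1/5)
Step 3: interval [4/25, 1/5), width = 1/5 - 4/25 = 1/25
  'e': [4/25 + 1/25*0/1, 4/25 + 1/25*1/5) = [4/25, 21/125) <- contains code 201/1250
  'b': [4/25 + 1/25*1/5, 4/25 + 1/25*1/2) = [21/125, 9/50)
  'd': [4/25 + 1/25*1/2, 4/25 + 1/25*4/5) = [9/50, 24/125)
  'f': [4/25 + 1/25*4/5, 4/25 + 1/25*1/1) = [24/125, 1/5)
  emit 'e', narrow to [4/25, 21/125)
Step 4: interval [4/25, 21/125), width = 21/125 - 4/25 = 1/125
  'e': [4/25 + 1/125*0/1, 4/25 + 1/125*1/5) = [4/25, 101/625) <- contains code 201/1250
  'b': [4/25 + 1/125*1/5, 4/25 + 1/125*1/2) = [101/625, 41/250)
  'd': [4/25 + 1/125*1/2, 4/25 + 1/125*4/5) = [41/250, 104/625)
  'f': [4/25 + 1/125*4/5, 4/25 + 1/125*1/1) = [104/625, 21/125)
  emit 'e', narrow to [4/25, 101/625)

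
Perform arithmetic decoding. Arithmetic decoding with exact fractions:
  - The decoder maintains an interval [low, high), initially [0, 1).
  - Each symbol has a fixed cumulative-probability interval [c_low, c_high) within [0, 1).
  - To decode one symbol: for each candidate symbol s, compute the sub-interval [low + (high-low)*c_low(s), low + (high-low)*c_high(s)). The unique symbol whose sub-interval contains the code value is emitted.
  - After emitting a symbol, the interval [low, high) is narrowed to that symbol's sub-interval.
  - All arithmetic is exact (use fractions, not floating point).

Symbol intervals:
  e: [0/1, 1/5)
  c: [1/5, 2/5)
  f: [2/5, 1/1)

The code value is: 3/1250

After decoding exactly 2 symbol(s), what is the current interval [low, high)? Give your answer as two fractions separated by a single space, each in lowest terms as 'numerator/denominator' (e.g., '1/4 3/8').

Answer: 0/1 1/25

Derivation:
Step 1: interval [0/1, 1/1), width = 1/1 - 0/1 = 1/1
  'e': [0/1 + 1/1*0/1, 0/1 + 1/1*1/5) = [0/1, 1/5) <- contains code 3/1250
  'c': [0/1 + 1/1*1/5, 0/1 + 1/1*2/5) = [1/5, 2/5)
  'f': [0/1 + 1/1*2/5, 0/1 + 1/1*1/1) = [2/5, 1/1)
  emit 'e', narrow to [0/1, 1/5)
Step 2: interval [0/1, 1/5), width = 1/5 - 0/1 = 1/5
  'e': [0/1 + 1/5*0/1, 0/1 + 1/5*1/5) = [0/1, 1/25) <- contains code 3/1250
  'c': [0/1 + 1/5*1/5, 0/1 + 1/5*2/5) = [1/25, 2/25)
  'f': [0/1 + 1/5*2/5, 0/1 + 1/5*1/1) = [2/25, 1/5)
  emit 'e', narrow to [0/1, 1/25)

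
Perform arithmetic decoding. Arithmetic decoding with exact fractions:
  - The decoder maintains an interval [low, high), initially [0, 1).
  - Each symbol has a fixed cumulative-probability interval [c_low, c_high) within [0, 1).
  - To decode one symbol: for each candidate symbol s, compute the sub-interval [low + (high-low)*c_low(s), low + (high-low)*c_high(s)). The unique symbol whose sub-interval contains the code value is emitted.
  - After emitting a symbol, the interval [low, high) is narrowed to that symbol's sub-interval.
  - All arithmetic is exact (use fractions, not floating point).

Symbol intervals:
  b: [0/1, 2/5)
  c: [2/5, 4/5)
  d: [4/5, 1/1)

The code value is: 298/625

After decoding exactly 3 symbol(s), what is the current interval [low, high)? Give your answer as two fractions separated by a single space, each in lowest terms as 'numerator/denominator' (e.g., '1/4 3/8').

Step 1: interval [0/1, 1/1), width = 1/1 - 0/1 = 1/1
  'b': [0/1 + 1/1*0/1, 0/1 + 1/1*2/5) = [0/1, 2/5)
  'c': [0/1 + 1/1*2/5, 0/1 + 1/1*4/5) = [2/5, 4/5) <- contains code 298/625
  'd': [0/1 + 1/1*4/5, 0/1 + 1/1*1/1) = [4/5, 1/1)
  emit 'c', narrow to [2/5, 4/5)
Step 2: interval [2/5, 4/5), width = 4/5 - 2/5 = 2/5
  'b': [2/5 + 2/5*0/1, 2/5 + 2/5*2/5) = [2/5, 14/25) <- contains code 298/625
  'c': [2/5 + 2/5*2/5, 2/5 + 2/5*4/5) = [14/25, 18/25)
  'd': [2/5 + 2/5*4/5, 2/5 + 2/5*1/1) = [18/25, 4/5)
  emit 'b', narrow to [2/5, 14/25)
Step 3: interval [2/5, 14/25), width = 14/25 - 2/5 = 4/25
  'b': [2/5 + 4/25*0/1, 2/5 + 4/25*2/5) = [2/5, 58/125)
  'c': [2/5 + 4/25*2/5, 2/5 + 4/25*4/5) = [58/125, 66/125) <- contains code 298/625
  'd': [2/5 + 4/25*4/5, 2/5 + 4/25*1/1) = [66/125, 14/25)
  emit 'c', narrow to [58/125, 66/125)

Answer: 58/125 66/125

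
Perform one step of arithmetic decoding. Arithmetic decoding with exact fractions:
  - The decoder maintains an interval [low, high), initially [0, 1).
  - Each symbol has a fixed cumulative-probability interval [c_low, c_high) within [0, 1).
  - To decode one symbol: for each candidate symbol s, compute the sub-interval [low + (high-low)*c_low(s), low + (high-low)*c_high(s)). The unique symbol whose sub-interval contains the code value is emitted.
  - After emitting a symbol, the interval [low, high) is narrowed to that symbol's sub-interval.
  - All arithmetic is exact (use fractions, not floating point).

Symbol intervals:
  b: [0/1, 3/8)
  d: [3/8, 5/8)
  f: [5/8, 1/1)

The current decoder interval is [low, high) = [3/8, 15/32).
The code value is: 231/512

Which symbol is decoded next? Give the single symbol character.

Answer: f

Derivation:
Interval width = high − low = 15/32 − 3/8 = 3/32
Scaled code = (code − low) / width = (231/512 − 3/8) / 3/32 = 13/16
  b: [0/1, 3/8) 
  d: [3/8, 5/8) 
  f: [5/8, 1/1) ← scaled code falls here ✓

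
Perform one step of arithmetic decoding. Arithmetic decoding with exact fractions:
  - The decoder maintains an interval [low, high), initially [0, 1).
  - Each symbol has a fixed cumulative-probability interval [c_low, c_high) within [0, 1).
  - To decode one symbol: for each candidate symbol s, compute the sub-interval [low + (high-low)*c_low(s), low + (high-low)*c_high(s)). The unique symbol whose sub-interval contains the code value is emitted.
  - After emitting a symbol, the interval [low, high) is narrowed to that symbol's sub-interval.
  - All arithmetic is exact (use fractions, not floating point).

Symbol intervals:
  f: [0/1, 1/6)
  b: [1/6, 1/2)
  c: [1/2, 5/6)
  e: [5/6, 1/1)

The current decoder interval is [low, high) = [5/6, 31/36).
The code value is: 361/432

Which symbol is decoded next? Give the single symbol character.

Interval width = high − low = 31/36 − 5/6 = 1/36
Scaled code = (code − low) / width = (361/432 − 5/6) / 1/36 = 1/12
  f: [0/1, 1/6) ← scaled code falls here ✓
  b: [1/6, 1/2) 
  c: [1/2, 5/6) 
  e: [5/6, 1/1) 

Answer: f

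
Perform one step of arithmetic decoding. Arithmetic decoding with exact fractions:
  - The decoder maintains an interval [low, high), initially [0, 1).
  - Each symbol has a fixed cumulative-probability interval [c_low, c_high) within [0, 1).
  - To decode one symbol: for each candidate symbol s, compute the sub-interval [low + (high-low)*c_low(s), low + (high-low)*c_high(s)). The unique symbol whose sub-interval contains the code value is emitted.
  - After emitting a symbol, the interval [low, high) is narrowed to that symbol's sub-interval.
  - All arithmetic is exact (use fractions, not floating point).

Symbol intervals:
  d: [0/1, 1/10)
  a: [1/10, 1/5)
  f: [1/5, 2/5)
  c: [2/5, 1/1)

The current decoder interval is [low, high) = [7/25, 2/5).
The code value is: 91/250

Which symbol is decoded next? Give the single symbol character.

Answer: c

Derivation:
Interval width = high − low = 2/5 − 7/25 = 3/25
Scaled code = (code − low) / width = (91/250 − 7/25) / 3/25 = 7/10
  d: [0/1, 1/10) 
  a: [1/10, 1/5) 
  f: [1/5, 2/5) 
  c: [2/5, 1/1) ← scaled code falls here ✓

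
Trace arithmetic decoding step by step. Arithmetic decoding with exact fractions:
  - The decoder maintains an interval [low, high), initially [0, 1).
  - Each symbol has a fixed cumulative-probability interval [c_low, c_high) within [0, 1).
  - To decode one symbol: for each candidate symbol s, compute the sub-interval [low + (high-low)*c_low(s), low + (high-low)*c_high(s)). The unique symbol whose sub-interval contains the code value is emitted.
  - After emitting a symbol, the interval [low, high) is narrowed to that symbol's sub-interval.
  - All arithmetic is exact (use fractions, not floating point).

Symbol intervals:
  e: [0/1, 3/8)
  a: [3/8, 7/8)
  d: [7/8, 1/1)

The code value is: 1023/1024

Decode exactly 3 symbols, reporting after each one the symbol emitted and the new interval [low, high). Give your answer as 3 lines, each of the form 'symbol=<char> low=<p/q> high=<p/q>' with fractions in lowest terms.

Step 1: interval [0/1, 1/1), width = 1/1 - 0/1 = 1/1
  'e': [0/1 + 1/1*0/1, 0/1 + 1/1*3/8) = [0/1, 3/8)
  'a': [0/1 + 1/1*3/8, 0/1 + 1/1*7/8) = [3/8, 7/8)
  'd': [0/1 + 1/1*7/8, 0/1 + 1/1*1/1) = [7/8, 1/1) <- contains code 1023/1024
  emit 'd', narrow to [7/8, 1/1)
Step 2: interval [7/8, 1/1), width = 1/1 - 7/8 = 1/8
  'e': [7/8 + 1/8*0/1, 7/8 + 1/8*3/8) = [7/8, 59/64)
  'a': [7/8 + 1/8*3/8, 7/8 + 1/8*7/8) = [59/64, 63/64)
  'd': [7/8 + 1/8*7/8, 7/8 + 1/8*1/1) = [63/64, 1/1) <- contains code 1023/1024
  emit 'd', narrow to [63/64, 1/1)
Step 3: interval [63/64, 1/1), width = 1/1 - 63/64 = 1/64
  'e': [63/64 + 1/64*0/1, 63/64 + 1/64*3/8) = [63/64, 507/512)
  'a': [63/64 + 1/64*3/8, 63/64 + 1/64*7/8) = [507/512, 511/512)
  'd': [63/64 + 1/64*7/8, 63/64 + 1/64*1/1) = [511/512, 1/1) <- contains code 1023/1024
  emit 'd', narrow to [511/512, 1/1)

Answer: symbol=d low=7/8 high=1/1
symbol=d low=63/64 high=1/1
symbol=d low=511/512 high=1/1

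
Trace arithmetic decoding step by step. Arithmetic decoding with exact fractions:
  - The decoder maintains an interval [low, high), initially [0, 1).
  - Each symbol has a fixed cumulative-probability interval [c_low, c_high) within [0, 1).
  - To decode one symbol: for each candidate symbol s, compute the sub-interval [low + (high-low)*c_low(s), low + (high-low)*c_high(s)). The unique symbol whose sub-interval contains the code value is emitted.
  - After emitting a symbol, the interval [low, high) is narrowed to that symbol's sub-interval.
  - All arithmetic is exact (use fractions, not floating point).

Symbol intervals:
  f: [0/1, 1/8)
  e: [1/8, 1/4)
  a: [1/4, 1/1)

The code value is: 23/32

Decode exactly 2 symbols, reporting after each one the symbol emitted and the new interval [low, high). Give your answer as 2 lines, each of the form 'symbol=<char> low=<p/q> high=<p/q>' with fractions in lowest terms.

Step 1: interval [0/1, 1/1), width = 1/1 - 0/1 = 1/1
  'f': [0/1 + 1/1*0/1, 0/1 + 1/1*1/8) = [0/1, 1/8)
  'e': [0/1 + 1/1*1/8, 0/1 + 1/1*1/4) = [1/8, 1/4)
  'a': [0/1 + 1/1*1/4, 0/1 + 1/1*1/1) = [1/4, 1/1) <- contains code 23/32
  emit 'a', narrow to [1/4, 1/1)
Step 2: interval [1/4, 1/1), width = 1/1 - 1/4 = 3/4
  'f': [1/4 + 3/4*0/1, 1/4 + 3/4*1/8) = [1/4, 11/32)
  'e': [1/4 + 3/4*1/8, 1/4 + 3/4*1/4) = [11/32, 7/16)
  'a': [1/4 + 3/4*1/4, 1/4 + 3/4*1/1) = [7/16, 1/1) <- contains code 23/32
  emit 'a', narrow to [7/16, 1/1)

Answer: symbol=a low=1/4 high=1/1
symbol=a low=7/16 high=1/1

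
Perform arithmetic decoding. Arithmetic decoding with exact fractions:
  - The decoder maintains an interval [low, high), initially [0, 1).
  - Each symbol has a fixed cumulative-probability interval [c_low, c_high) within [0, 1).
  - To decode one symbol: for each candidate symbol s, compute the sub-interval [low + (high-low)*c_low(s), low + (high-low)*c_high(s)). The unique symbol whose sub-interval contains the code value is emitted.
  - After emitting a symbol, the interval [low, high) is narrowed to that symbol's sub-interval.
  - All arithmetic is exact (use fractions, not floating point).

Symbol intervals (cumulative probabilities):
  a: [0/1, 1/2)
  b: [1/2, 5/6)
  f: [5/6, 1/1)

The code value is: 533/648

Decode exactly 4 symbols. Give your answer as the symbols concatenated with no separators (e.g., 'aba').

Step 1: interval [0/1, 1/1), width = 1/1 - 0/1 = 1/1
  'a': [0/1 + 1/1*0/1, 0/1 + 1/1*1/2) = [0/1, 1/2)
  'b': [0/1 + 1/1*1/2, 0/1 + 1/1*5/6) = [1/2, 5/6) <- contains code 533/648
  'f': [0/1 + 1/1*5/6, 0/1 + 1/1*1/1) = [5/6, 1/1)
  emit 'b', narrow to [1/2, 5/6)
Step 2: interval [1/2, 5/6), width = 5/6 - 1/2 = 1/3
  'a': [1/2 + 1/3*0/1, 1/2 + 1/3*1/2) = [1/2, 2/3)
  'b': [1/2 + 1/3*1/2, 1/2 + 1/3*5/6) = [2/3, 7/9)
  'f': [1/2 + 1/3*5/6, 1/2 + 1/3*1/1) = [7/9, 5/6) <- contains code 533/648
  emit 'f', narrow to [7/9, 5/6)
Step 3: interval [7/9, 5/6), width = 5/6 - 7/9 = 1/18
  'a': [7/9 + 1/18*0/1, 7/9 + 1/18*1/2) = [7/9, 29/36)
  'b': [7/9 + 1/18*1/2, 7/9 + 1/18*5/6) = [29/36, 89/108) <- contains code 533/648
  'f': [7/9 + 1/18*5/6, 7/9 + 1/18*1/1) = [89/108, 5/6)
  emit 'b', narrow to [29/36, 89/108)
Step 4: interval [29/36, 89/108), width = 89/108 - 29/36 = 1/54
  'a': [29/36 + 1/54*0/1, 29/36 + 1/54*1/2) = [29/36, 22/27)
  'b': [29/36 + 1/54*1/2, 29/36 + 1/54*5/6) = [22/27, 133/162)
  'f': [29/36 + 1/54*5/6, 29/36 + 1/54*1/1) = [133/162, 89/108) <- contains code 533/648
  emit 'f', narrow to [133/162, 89/108)

Answer: bfbf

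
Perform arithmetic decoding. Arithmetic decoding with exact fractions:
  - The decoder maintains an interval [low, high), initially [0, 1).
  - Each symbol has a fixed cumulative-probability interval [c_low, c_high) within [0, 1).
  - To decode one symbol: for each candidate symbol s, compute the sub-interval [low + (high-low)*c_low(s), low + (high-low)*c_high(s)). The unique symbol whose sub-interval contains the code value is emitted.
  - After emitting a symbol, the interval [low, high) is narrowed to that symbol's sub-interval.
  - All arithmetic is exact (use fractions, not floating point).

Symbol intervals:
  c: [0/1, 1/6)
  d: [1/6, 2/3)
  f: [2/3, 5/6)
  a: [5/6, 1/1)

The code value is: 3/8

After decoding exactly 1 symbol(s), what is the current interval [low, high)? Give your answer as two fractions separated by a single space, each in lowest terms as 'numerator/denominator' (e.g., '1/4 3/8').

Answer: 1/6 2/3

Derivation:
Step 1: interval [0/1, 1/1), width = 1/1 - 0/1 = 1/1
  'c': [0/1 + 1/1*0/1, 0/1 + 1/1*1/6) = [0/1, 1/6)
  'd': [0/1 + 1/1*1/6, 0/1 + 1/1*2/3) = [1/6, 2/3) <- contains code 3/8
  'f': [0/1 + 1/1*2/3, 0/1 + 1/1*5/6) = [2/3, 5/6)
  'a': [0/1 + 1/1*5/6, 0/1 + 1/1*1/1) = [5/6, 1/1)
  emit 'd', narrow to [1/6, 2/3)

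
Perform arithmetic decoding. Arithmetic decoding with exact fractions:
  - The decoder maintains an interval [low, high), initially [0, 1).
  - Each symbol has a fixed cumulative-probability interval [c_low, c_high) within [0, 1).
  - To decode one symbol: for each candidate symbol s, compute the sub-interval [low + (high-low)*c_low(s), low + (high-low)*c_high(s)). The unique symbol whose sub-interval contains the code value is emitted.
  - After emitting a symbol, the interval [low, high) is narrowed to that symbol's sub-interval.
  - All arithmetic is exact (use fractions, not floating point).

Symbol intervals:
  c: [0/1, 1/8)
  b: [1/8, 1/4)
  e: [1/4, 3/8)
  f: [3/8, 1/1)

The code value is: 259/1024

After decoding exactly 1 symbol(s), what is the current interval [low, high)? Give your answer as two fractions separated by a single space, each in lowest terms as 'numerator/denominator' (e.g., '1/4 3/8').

Step 1: interval [0/1, 1/1), width = 1/1 - 0/1 = 1/1
  'c': [0/1 + 1/1*0/1, 0/1 + 1/1*1/8) = [0/1, 1/8)
  'b': [0/1 + 1/1*1/8, 0/1 + 1/1*1/4) = [1/8, 1/4)
  'e': [0/1 + 1/1*1/4, 0/1 + 1/1*3/8) = [1/4, 3/8) <- contains code 259/1024
  'f': [0/1 + 1/1*3/8, 0/1 + 1/1*1/1) = [3/8, 1/1)
  emit 'e', narrow to [1/4, 3/8)

Answer: 1/4 3/8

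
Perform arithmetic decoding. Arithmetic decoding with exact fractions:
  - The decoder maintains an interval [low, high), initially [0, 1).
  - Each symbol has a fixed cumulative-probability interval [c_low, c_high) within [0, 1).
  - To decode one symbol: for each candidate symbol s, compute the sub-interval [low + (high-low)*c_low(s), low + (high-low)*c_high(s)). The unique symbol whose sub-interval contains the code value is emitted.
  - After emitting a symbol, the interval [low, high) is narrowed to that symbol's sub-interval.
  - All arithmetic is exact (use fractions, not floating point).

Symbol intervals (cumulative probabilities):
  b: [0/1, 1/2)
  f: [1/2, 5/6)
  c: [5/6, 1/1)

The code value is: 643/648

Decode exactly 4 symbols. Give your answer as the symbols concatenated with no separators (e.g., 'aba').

Step 1: interval [0/1, 1/1), width = 1/1 - 0/1 = 1/1
  'b': [0/1 + 1/1*0/1, 0/1 + 1/1*1/2) = [0/1, 1/2)
  'f': [0/1 + 1/1*1/2, 0/1 + 1/1*5/6) = [1/2, 5/6)
  'c': [0/1 + 1/1*5/6, 0/1 + 1/1*1/1) = [5/6, 1/1) <- contains code 643/648
  emit 'c', narrow to [5/6, 1/1)
Step 2: interval [5/6, 1/1), width = 1/1 - 5/6 = 1/6
  'b': [5/6 + 1/6*0/1, 5/6 + 1/6*1/2) = [5/6, 11/12)
  'f': [5/6 + 1/6*1/2, 5/6 + 1/6*5/6) = [11/12, 35/36)
  'c': [5/6 + 1/6*5/6, 5/6 + 1/6*1/1) = [35/36, 1/1) <- contains code 643/648
  emit 'c', narrow to [35/36, 1/1)
Step 3: interval [35/36, 1/1), width = 1/1 - 35/36 = 1/36
  'b': [35/36 + 1/36*0/1, 35/36 + 1/36*1/2) = [35/36, 71/72)
  'f': [35/36 + 1/36*1/2, 35/36 + 1/36*5/6) = [71/72, 215/216) <- contains code 643/648
  'c': [35/36 + 1/36*5/6, 35/36 + 1/36*1/1) = [215/216, 1/1)
  emit 'f', narrow to [71/72, 215/216)
Step 4: interval [71/72, 215/216), width = 215/216 - 71/72 = 1/108
  'b': [71/72 + 1/108*0/1, 71/72 + 1/108*1/2) = [71/72, 107/108)
  'f': [71/72 + 1/108*1/2, 71/72 + 1/108*5/6) = [107/108, 161/162) <- contains code 643/648
  'c': [71/72 + 1/108*5/6, 71/72 + 1/108*1/1) = [161/162, 215/216)
  emit 'f', narrow to [107/108, 161/162)

Answer: ccff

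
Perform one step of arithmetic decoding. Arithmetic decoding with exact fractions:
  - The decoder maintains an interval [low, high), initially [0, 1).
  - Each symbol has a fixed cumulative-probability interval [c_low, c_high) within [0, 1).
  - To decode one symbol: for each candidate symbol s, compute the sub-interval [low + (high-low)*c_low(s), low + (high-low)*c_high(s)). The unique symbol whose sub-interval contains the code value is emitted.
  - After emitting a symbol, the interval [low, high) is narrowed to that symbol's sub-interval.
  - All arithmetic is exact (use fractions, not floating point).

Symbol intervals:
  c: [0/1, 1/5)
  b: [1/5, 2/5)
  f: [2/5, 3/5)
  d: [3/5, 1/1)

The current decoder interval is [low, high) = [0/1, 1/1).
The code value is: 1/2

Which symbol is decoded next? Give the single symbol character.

Answer: f

Derivation:
Interval width = high − low = 1/1 − 0/1 = 1/1
Scaled code = (code − low) / width = (1/2 − 0/1) / 1/1 = 1/2
  c: [0/1, 1/5) 
  b: [1/5, 2/5) 
  f: [2/5, 3/5) ← scaled code falls here ✓
  d: [3/5, 1/1) 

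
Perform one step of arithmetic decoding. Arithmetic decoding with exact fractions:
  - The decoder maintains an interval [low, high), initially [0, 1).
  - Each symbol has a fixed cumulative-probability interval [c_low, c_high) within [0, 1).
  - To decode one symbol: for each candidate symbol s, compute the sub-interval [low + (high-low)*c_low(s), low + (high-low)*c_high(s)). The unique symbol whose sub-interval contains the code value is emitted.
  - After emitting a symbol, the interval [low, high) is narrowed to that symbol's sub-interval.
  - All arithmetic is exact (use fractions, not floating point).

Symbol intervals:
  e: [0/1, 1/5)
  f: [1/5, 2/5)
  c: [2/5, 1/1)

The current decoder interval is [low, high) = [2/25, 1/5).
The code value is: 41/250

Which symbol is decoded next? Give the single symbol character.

Interval width = high − low = 1/5 − 2/25 = 3/25
Scaled code = (code − low) / width = (41/250 − 2/25) / 3/25 = 7/10
  e: [0/1, 1/5) 
  f: [1/5, 2/5) 
  c: [2/5, 1/1) ← scaled code falls here ✓

Answer: c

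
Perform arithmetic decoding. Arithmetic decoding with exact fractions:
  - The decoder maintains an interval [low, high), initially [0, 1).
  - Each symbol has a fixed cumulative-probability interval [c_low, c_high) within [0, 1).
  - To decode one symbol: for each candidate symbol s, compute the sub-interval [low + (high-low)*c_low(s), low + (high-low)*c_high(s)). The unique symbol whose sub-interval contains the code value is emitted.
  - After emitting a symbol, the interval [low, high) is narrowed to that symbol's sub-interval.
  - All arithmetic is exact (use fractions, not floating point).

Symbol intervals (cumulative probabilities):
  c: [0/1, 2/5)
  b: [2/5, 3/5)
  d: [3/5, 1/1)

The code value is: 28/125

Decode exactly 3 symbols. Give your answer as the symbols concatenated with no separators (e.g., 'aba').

Answer: cbd

Derivation:
Step 1: interval [0/1, 1/1), width = 1/1 - 0/1 = 1/1
  'c': [0/1 + 1/1*0/1, 0/1 + 1/1*2/5) = [0/1, 2/5) <- contains code 28/125
  'b': [0/1 + 1/1*2/5, 0/1 + 1/1*3/5) = [2/5, 3/5)
  'd': [0/1 + 1/1*3/5, 0/1 + 1/1*1/1) = [3/5, 1/1)
  emit 'c', narrow to [0/1, 2/5)
Step 2: interval [0/1, 2/5), width = 2/5 - 0/1 = 2/5
  'c': [0/1 + 2/5*0/1, 0/1 + 2/5*2/5) = [0/1, 4/25)
  'b': [0/1 + 2/5*2/5, 0/1 + 2/5*3/5) = [4/25, 6/25) <- contains code 28/125
  'd': [0/1 + 2/5*3/5, 0/1 + 2/5*1/1) = [6/25, 2/5)
  emit 'b', narrow to [4/25, 6/25)
Step 3: interval [4/25, 6/25), width = 6/25 - 4/25 = 2/25
  'c': [4/25 + 2/25*0/1, 4/25 + 2/25*2/5) = [4/25, 24/125)
  'b': [4/25 + 2/25*2/5, 4/25 + 2/25*3/5) = [24/125, 26/125)
  'd': [4/25 + 2/25*3/5, 4/25 + 2/25*1/1) = [26/125, 6/25) <- contains code 28/125
  emit 'd', narrow to [26/125, 6/25)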